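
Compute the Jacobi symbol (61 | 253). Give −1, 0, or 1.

Reciprocity: 61 ≡ 1 and 253 ≡ 1 (mod 4), so (61/253) = +(253/61).
Reduce top mod 61: now compute (9/61).
Reciprocity: 9 ≡ 1 and 61 ≡ 1 (mod 4), so (9/61) = +(61/9).
Reduce top mod 9: now compute (7/9).
Reciprocity: 7 ≡ 3 and 9 ≡ 1 (mod 4), so (7/9) = +(9/7).
Reduce top mod 7: now compute (2/7).
Pull out 2: since 7 ≡ 7 (mod 8), (2/7) = +1.
Reached (1/7) = 1. Collecting the sign flips along the way, the symbol is +1.

1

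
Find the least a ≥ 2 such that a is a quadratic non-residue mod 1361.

3

(2/1361) = +1, so 2 is a residue.
(3/1361) = −1, so 3 is the smallest positive non-residue mod 1361.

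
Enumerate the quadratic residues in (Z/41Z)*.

Square k = 1,…,20 (k and 41−k give the same square):
1²=1, 2²=4, 3²=9, 4²=16, 5²=25, 6²=36, 7²≡8, 8²≡23, 9²≡40, 10²≡18, 11²≡39, 12²≡21, 13²≡5, 14²≡32, 15²≡20, 16²≡10, 17²≡2, 18²≡37, 19²≡33, 20²≡31 (mod 41).
So the quadratic residues mod 41 are {1, 2, 4, 5, 8, 9, 10, 16, 18, 20, 21, 23, 25, 31, 32, 33, 36, 37, 39, 40}.

1,2,4,5,8,9,10,16,18,20,21,23,25,31,32,33,36,37,39,40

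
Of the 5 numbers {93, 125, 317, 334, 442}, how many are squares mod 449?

(93/449) = +1 → QR.
(125/449) = +1 → QR.
(317/449) = -1 → non-residue.
(334/449) = +1 → QR.
(442/449) = +1 → QR.
Total quadratic residues among the 5: 4.

4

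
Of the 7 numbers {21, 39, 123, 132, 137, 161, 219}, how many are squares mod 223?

2

(21/223) = -1 → non-residue.
(39/223) = +1 → QR.
(123/223) = -1 → non-residue.
(132/223) = +1 → QR.
(137/223) = -1 → non-residue.
(161/223) = -1 → non-residue.
(219/223) = -1 → non-residue.
Total quadratic residues among the 7: 2.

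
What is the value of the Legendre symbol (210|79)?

First reduce: 210 ≡ 52 (mod 79).
Pull out 2^2: since 79 ≡ 7 (mod 8), (2/79) = +1, so (2/79)^2 = +1.
Reciprocity: 13 ≡ 1 and 79 ≡ 3 (mod 4), so (13/79) = +(79/13).
Reduce top mod 13: now compute (1/13).
Reached (1/13) = 1. Collecting the sign flips along the way, the symbol is +1.

1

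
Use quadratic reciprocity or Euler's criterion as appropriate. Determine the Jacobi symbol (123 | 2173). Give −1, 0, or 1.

Reciprocity: 123 ≡ 3 and 2173 ≡ 1 (mod 4), so (123/2173) = +(2173/123).
Reduce top mod 123: now compute (82/123).
Pull out 2: since 123 ≡ 3 (mod 8), (2/123) = -1.
Reciprocity: 41 ≡ 1 and 123 ≡ 3 (mod 4), so (41/123) = +(123/41).
Reduce top mod 41: now compute (0/41).
Top reduces to 0: gcd > 1, so the symbol is 0.

0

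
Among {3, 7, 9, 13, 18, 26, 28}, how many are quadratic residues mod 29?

(3/29) = -1 → non-residue.
(7/29) = +1 → QR.
(9/29) = +1 → QR.
(13/29) = +1 → QR.
(18/29) = -1 → non-residue.
(26/29) = -1 → non-residue.
(28/29) = +1 → QR.
Total quadratic residues among the 7: 4.

4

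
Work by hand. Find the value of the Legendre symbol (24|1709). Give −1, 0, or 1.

1

Pull out 2^3: since 1709 ≡ 5 (mod 8), (2/1709) = -1, so (2/1709)^3 = -1.
Reciprocity: 3 ≡ 3 and 1709 ≡ 1 (mod 4), so (3/1709) = +(1709/3).
Reduce top mod 3: now compute (2/3).
Pull out 2: since 3 ≡ 3 (mod 8), (2/3) = -1.
Reached (1/3) = 1. Collecting the sign flips along the way, the symbol is +1.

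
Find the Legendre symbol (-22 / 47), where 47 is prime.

1

First reduce: -22 ≡ 25 (mod 47).
Reciprocity: 25 ≡ 1 and 47 ≡ 3 (mod 4), so (25/47) = +(47/25).
Reduce top mod 25: now compute (22/25).
Pull out 2: since 25 ≡ 1 (mod 8), (2/25) = +1.
Reciprocity: 11 ≡ 3 and 25 ≡ 1 (mod 4), so (11/25) = +(25/11).
Reduce top mod 11: now compute (3/11).
Reciprocity: 3 ≡ 3 and 11 ≡ 3 (mod 4), so (3/11) = −(11/3).
Reduce top mod 3: now compute (2/3).
Pull out 2: since 3 ≡ 3 (mod 8), (2/3) = -1.
Reached (1/3) = 1. Collecting the sign flips along the way, the symbol is +1.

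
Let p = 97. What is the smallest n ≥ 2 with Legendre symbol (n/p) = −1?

(2/97) = +1, so 2 is a residue.
(3/97) = +1, so 3 is a residue.
(4/97) = +1, so 4 is a residue.
(5/97) = −1, so 5 is the smallest positive non-residue mod 97.

5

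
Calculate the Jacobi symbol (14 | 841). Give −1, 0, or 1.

1

Pull out 2: since 841 ≡ 1 (mod 8), (2/841) = +1.
Reciprocity: 7 ≡ 3 and 841 ≡ 1 (mod 4), so (7/841) = +(841/7).
Reduce top mod 7: now compute (1/7).
Reached (1/7) = 1. Collecting the sign flips along the way, the symbol is +1.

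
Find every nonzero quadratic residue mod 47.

Square k = 1,…,23 (k and 47−k give the same square):
1²=1, 2²=4, 3²=9, 4²=16, 5²=25, 6²=36, 7²≡2, 8²≡17, 9²≡34, 10²≡6, 11²≡27, 12²≡3, 13²≡28, 14²≡8, 15²≡37, 16²≡21, 17²≡7, 18²≡42, 19²≡32, 20²≡24, 21²≡18, 22²≡14, 23²≡12 (mod 47).
So the quadratic residues mod 47 are {1, 2, 3, 4, 6, 7, 8, 9, 12, 14, 16, 17, 18, 21, 24, 25, 27, 28, 32, 34, 36, 37, 42}.

1,2,3,4,6,7,8,9,12,14,16,17,18,21,24,25,27,28,32,34,36,37,42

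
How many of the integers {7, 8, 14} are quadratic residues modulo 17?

(7/17) = -1 → non-residue.
(8/17) = +1 → QR.
(14/17) = -1 → non-residue.
Total quadratic residues among the 3: 1.

1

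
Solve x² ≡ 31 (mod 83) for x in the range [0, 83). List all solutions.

23, 60

Since 83 ≡ 3 (mod 4), a square root of 31 is 31^((83+1)/4) = 31^21 mod 83.
Repeated squaring: 31^2≡48, 31^4≡63, 31^8≡68, 31^16≡59 (mod 83).
31^21 = 31^(16+4+1) ≡ 23 (mod 83).
Check: 23² = 529 ≡ 31 (mod 83). The two roots are 23 and 60.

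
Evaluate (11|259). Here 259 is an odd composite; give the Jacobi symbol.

1

Reciprocity: 11 ≡ 3 and 259 ≡ 3 (mod 4), so (11/259) = −(259/11).
Reduce top mod 11: now compute (6/11).
Pull out 2: since 11 ≡ 3 (mod 8), (2/11) = -1.
Reciprocity: 3 ≡ 3 and 11 ≡ 3 (mod 4), so (3/11) = −(11/3).
Reduce top mod 3: now compute (2/3).
Pull out 2: since 3 ≡ 3 (mod 8), (2/3) = -1.
Reached (1/3) = 1. Collecting the sign flips along the way, the symbol is +1.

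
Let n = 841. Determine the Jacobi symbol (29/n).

Reciprocity: 29 ≡ 1 and 841 ≡ 1 (mod 4), so (29/841) = +(841/29).
Reduce top mod 29: now compute (0/29).
Top reduces to 0: gcd > 1, so the symbol is 0.

0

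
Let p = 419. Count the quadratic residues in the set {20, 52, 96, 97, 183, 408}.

(20/419) = +1 → QR.
(52/419) = +1 → QR.
(96/419) = -1 → non-residue.
(97/419) = +1 → QR.
(183/419) = -1 → non-residue.
(408/419) = +1 → QR.
Total quadratic residues among the 6: 4.

4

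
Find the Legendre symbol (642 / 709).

1

Pull out 2: since 709 ≡ 5 (mod 8), (2/709) = -1.
Reciprocity: 321 ≡ 1 and 709 ≡ 1 (mod 4), so (321/709) = +(709/321).
Reduce top mod 321: now compute (67/321).
Reciprocity: 67 ≡ 3 and 321 ≡ 1 (mod 4), so (67/321) = +(321/67).
Reduce top mod 67: now compute (53/67).
Reciprocity: 53 ≡ 1 and 67 ≡ 3 (mod 4), so (53/67) = +(67/53).
Reduce top mod 53: now compute (14/53).
Pull out 2: since 53 ≡ 5 (mod 8), (2/53) = -1.
Reciprocity: 7 ≡ 3 and 53 ≡ 1 (mod 4), so (7/53) = +(53/7).
Reduce top mod 7: now compute (4/7).
Pull out 2^2: since 7 ≡ 7 (mod 8), (2/7) = +1, so (2/7)^2 = +1.
Reached (1/7) = 1. Collecting the sign flips along the way, the symbol is +1.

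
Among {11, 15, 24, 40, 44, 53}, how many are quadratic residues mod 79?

(11/79) = +1 → QR.
(15/79) = -1 → non-residue.
(24/79) = -1 → non-residue.
(40/79) = +1 → QR.
(44/79) = +1 → QR.
(53/79) = -1 → non-residue.
Total quadratic residues among the 6: 3.

3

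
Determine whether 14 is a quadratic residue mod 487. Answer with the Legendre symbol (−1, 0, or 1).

Pull out 2: since 487 ≡ 7 (mod 8), (2/487) = +1.
Reciprocity: 7 ≡ 3 and 487 ≡ 3 (mod 4), so (7/487) = −(487/7).
Reduce top mod 7: now compute (4/7).
Pull out 2^2: since 7 ≡ 7 (mod 8), (2/7) = +1, so (2/7)^2 = +1.
Reached (1/7) = 1. Collecting the sign flips along the way, the symbol is -1.

-1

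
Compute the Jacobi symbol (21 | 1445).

1

Reciprocity: 21 ≡ 1 and 1445 ≡ 1 (mod 4), so (21/1445) = +(1445/21).
Reduce top mod 21: now compute (17/21).
Reciprocity: 17 ≡ 1 and 21 ≡ 1 (mod 4), so (17/21) = +(21/17).
Reduce top mod 17: now compute (4/17).
Pull out 2^2: since 17 ≡ 1 (mod 8), (2/17) = +1, so (2/17)^2 = +1.
Reached (1/17) = 1. Collecting the sign flips along the way, the symbol is +1.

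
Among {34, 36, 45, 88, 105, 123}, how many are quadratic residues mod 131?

(34/131) = +1 → QR.
(36/131) = +1 → QR.
(45/131) = +1 → QR.
(88/131) = -1 → non-residue.
(105/131) = +1 → QR.
(123/131) = +1 → QR.
Total quadratic residues among the 6: 5.

5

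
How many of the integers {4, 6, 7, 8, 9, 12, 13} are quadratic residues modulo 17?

4

(4/17) = +1 → QR.
(6/17) = -1 → non-residue.
(7/17) = -1 → non-residue.
(8/17) = +1 → QR.
(9/17) = +1 → QR.
(12/17) = -1 → non-residue.
(13/17) = +1 → QR.
Total quadratic residues among the 7: 4.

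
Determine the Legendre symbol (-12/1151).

First reduce: -12 ≡ 1139 (mod 1151).
Reciprocity: 1139 ≡ 3 and 1151 ≡ 3 (mod 4), so (1139/1151) = −(1151/1139).
Reduce top mod 1139: now compute (12/1139).
Pull out 2^2: since 1139 ≡ 3 (mod 8), (2/1139) = -1, so (2/1139)^2 = +1.
Reciprocity: 3 ≡ 3 and 1139 ≡ 3 (mod 4), so (3/1139) = −(1139/3).
Reduce top mod 3: now compute (2/3).
Pull out 2: since 3 ≡ 3 (mod 8), (2/3) = -1.
Reached (1/3) = 1. Collecting the sign flips along the way, the symbol is -1.

-1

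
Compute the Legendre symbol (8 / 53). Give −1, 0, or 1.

Pull out 2^3: since 53 ≡ 5 (mod 8), (2/53) = -1, so (2/53)^3 = -1.
Reached (1/53) = 1. Collecting the sign flips along the way, the symbol is -1.

-1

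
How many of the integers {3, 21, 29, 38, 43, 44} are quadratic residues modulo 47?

(3/47) = +1 → QR.
(21/47) = +1 → QR.
(29/47) = -1 → non-residue.
(38/47) = -1 → non-residue.
(43/47) = -1 → non-residue.
(44/47) = -1 → non-residue.
Total quadratic residues among the 6: 2.

2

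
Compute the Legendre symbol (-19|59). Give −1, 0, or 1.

First reduce: -19 ≡ 40 (mod 59).
Pull out 2^3: since 59 ≡ 3 (mod 8), (2/59) = -1, so (2/59)^3 = -1.
Reciprocity: 5 ≡ 1 and 59 ≡ 3 (mod 4), so (5/59) = +(59/5).
Reduce top mod 5: now compute (4/5).
Pull out 2^2: since 5 ≡ 5 (mod 8), (2/5) = -1, so (2/5)^2 = +1.
Reached (1/5) = 1. Collecting the sign flips along the way, the symbol is -1.

-1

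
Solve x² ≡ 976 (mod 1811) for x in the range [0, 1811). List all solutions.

473, 1338

Since 1811 ≡ 3 (mod 4), a square root of 976 is 976^((1811+1)/4) = 976^453 mod 1811.
Repeated squaring: 976^2≡1801, 976^4≡100, 976^8≡945, 976^16≡202, 976^32≡962, 976^64≡23, 976^128≡529, 976^256≡947 (mod 1811).
976^453 = 976^(256+128+64+4+1) ≡ 473 (mod 1811).
Check: 473² = 223729 ≡ 976 (mod 1811). The two roots are 473 and 1338.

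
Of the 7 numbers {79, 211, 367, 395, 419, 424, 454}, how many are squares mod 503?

2

(79/503) = +1 → QR.
(211/503) = -1 → non-residue.
(367/503) = +1 → QR.
(395/503) = -1 → non-residue.
(419/503) = -1 → non-residue.
(424/503) = -1 → non-residue.
(454/503) = -1 → non-residue.
Total quadratic residues among the 7: 2.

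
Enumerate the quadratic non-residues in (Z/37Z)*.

2, 5, 6, 8, 13, 14, 15, 17, 18, 19, 20, 22, 23, 24, 29, 31, 32, 35

Square k = 1,…,18 (k and 37−k give the same square):
1²=1, 2²=4, 3²=9, 4²=16, 5²=25, 6²=36, 7²≡12, 8²≡27, 9²≡7, 10²≡26, 11²≡10, 12²≡33, 13²≡21, 14²≡11, 15²≡3, 16²≡34, 17²≡30, 18²≡28 (mod 37).
The residues are {1, 3, 4, 7, 9, 10, 11, 12, 16, 21, 25, 26, 27, 28, 30, 33, 34, 36}; the non-residues are the remaining 18 nonzero classes.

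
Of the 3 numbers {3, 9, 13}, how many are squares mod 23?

(3/23) = +1 → QR.
(9/23) = +1 → QR.
(13/23) = +1 → QR.
Total quadratic residues among the 3: 3.

3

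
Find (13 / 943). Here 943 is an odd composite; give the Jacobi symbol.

Reciprocity: 13 ≡ 1 and 943 ≡ 3 (mod 4), so (13/943) = +(943/13).
Reduce top mod 13: now compute (7/13).
Reciprocity: 7 ≡ 3 and 13 ≡ 1 (mod 4), so (7/13) = +(13/7).
Reduce top mod 7: now compute (6/7).
Pull out 2: since 7 ≡ 7 (mod 8), (2/7) = +1.
Reciprocity: 3 ≡ 3 and 7 ≡ 3 (mod 4), so (3/7) = −(7/3).
Reduce top mod 3: now compute (1/3).
Reached (1/3) = 1. Collecting the sign flips along the way, the symbol is -1.

-1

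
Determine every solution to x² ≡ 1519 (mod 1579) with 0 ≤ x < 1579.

Since 1579 ≡ 3 (mod 4), a square root of 1519 is 1519^((1579+1)/4) = 1519^395 mod 1579.
Repeated squaring: 1519^2≡442, 1519^4≡1147, 1519^8≡302, 1519^16≡1201, 1519^32≡774, 1519^64≡635, 1519^128≡580, 1519^256≡73 (mod 1579).
1519^395 = 1519^(256+128+8+2+1) ≡ 501 (mod 1579).
Check: 501² = 251001 ≡ 1519 (mod 1579). The two roots are 501 and 1078.

501, 1078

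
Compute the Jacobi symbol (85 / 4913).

Reciprocity: 85 ≡ 1 and 4913 ≡ 1 (mod 4), so (85/4913) = +(4913/85).
Reduce top mod 85: now compute (68/85).
Pull out 2^2: since 85 ≡ 5 (mod 8), (2/85) = -1, so (2/85)^2 = +1.
Reciprocity: 17 ≡ 1 and 85 ≡ 1 (mod 4), so (17/85) = +(85/17).
Reduce top mod 17: now compute (0/17).
Top reduces to 0: gcd > 1, so the symbol is 0.

0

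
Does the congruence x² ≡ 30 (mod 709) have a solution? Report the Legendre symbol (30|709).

Euler's criterion: (30/709) ≡ 30^354 (mod 709).
30^2 ≡ 191 (mod 709)
30^4 ≡ 322 (mod 709)
30^8 ≡ 170 (mod 709)
30^16 ≡ 540 (mod 709)
30^32 ≡ 201 (mod 709)
30^64 ≡ 697 (mod 709)
30^128 ≡ 144 (mod 709)
30^256 ≡ 175 (mod 709)
30^354 = 30^(256+64+32+2) ≡ 708 (mod 709).
Result is 708 ≡ −1, so (30/709) = −1.

-1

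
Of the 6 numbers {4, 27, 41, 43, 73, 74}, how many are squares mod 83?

3

(4/83) = +1 → QR.
(27/83) = +1 → QR.
(41/83) = +1 → QR.
(43/83) = -1 → non-residue.
(73/83) = -1 → non-residue.
(74/83) = -1 → non-residue.
Total quadratic residues among the 6: 3.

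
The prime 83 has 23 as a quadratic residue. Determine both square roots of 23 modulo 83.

Since 83 ≡ 3 (mod 4), a square root of 23 is 23^((83+1)/4) = 23^21 mod 83.
Repeated squaring: 23^2≡31, 23^4≡48, 23^8≡63, 23^16≡68 (mod 83).
23^21 = 23^(16+4+1) ≡ 40 (mod 83).
Check: 40² = 1600 ≡ 23 (mod 83). The two roots are 40 and 43.

40, 43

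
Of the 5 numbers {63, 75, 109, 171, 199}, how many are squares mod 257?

1

(63/257) = -1 → non-residue.
(75/257) = -1 → non-residue.
(109/257) = -1 → non-residue.
(171/257) = -1 → non-residue.
(199/257) = +1 → QR.
Total quadratic residues among the 5: 1.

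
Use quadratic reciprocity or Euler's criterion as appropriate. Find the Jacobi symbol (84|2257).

Pull out 2^2: since 2257 ≡ 1 (mod 8), (2/2257) = +1, so (2/2257)^2 = +1.
Reciprocity: 21 ≡ 1 and 2257 ≡ 1 (mod 4), so (21/2257) = +(2257/21).
Reduce top mod 21: now compute (10/21).
Pull out 2: since 21 ≡ 5 (mod 8), (2/21) = -1.
Reciprocity: 5 ≡ 1 and 21 ≡ 1 (mod 4), so (5/21) = +(21/5).
Reduce top mod 5: now compute (1/5).
Reached (1/5) = 1. Collecting the sign flips along the way, the symbol is -1.

-1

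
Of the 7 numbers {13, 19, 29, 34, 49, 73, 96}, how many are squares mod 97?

3

(13/97) = -1 → non-residue.
(19/97) = -1 → non-residue.
(29/97) = -1 → non-residue.
(34/97) = -1 → non-residue.
(49/97) = +1 → QR.
(73/97) = +1 → QR.
(96/97) = +1 → QR.
Total quadratic residues among the 7: 3.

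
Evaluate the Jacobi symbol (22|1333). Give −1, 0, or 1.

1

Pull out 2: since 1333 ≡ 5 (mod 8), (2/1333) = -1.
Reciprocity: 11 ≡ 3 and 1333 ≡ 1 (mod 4), so (11/1333) = +(1333/11).
Reduce top mod 11: now compute (2/11).
Pull out 2: since 11 ≡ 3 (mod 8), (2/11) = -1.
Reached (1/11) = 1. Collecting the sign flips along the way, the symbol is +1.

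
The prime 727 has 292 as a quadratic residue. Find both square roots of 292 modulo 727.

Since 727 ≡ 3 (mod 4), a square root of 292 is 292^((727+1)/4) = 292^182 mod 727.
Repeated squaring: 292^2≡205, 292^4≡586, 292^8≡252, 292^16≡255, 292^32≡322, 292^64≡450, 292^128≡394 (mod 727).
292^182 = 292^(128+32+16+4+2) ≡ 353 (mod 727).
Check: 353² = 124609 ≡ 292 (mod 727). The two roots are 353 and 374.

353, 374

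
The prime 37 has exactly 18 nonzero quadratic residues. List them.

1, 3, 4, 7, 9, 10, 11, 12, 16, 21, 25, 26, 27, 28, 30, 33, 34, 36

Square k = 1,…,18 (k and 37−k give the same square):
1²=1, 2²=4, 3²=9, 4²=16, 5²=25, 6²=36, 7²≡12, 8²≡27, 9²≡7, 10²≡26, 11²≡10, 12²≡33, 13²≡21, 14²≡11, 15²≡3, 16²≡34, 17²≡30, 18²≡28 (mod 37).
So the quadratic residues mod 37 are {1, 3, 4, 7, 9, 10, 11, 12, 16, 21, 25, 26, 27, 28, 30, 33, 34, 36}.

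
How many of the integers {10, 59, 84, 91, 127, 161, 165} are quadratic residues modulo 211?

3

(10/211) = -1 → non-residue.
(59/211) = +1 → QR.
(84/211) = +1 → QR.
(91/211) = -1 → non-residue.
(127/211) = -1 → non-residue.
(161/211) = +1 → QR.
(165/211) = -1 → non-residue.
Total quadratic residues among the 7: 3.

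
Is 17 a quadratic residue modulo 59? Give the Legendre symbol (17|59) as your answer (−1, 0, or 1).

1

Euler's criterion: (17/59) ≡ 17^29 (mod 59).
17^2 ≡ 53 (mod 59)
17^4 ≡ 36 (mod 59)
17^8 ≡ 57 (mod 59)
17^16 ≡ 4 (mod 59)
17^29 = 17^(16+8+4+1) ≡ 1 (mod 59).
Result is 1, so (17/59) = 1.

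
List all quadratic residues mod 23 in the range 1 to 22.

1,2,3,4,6,8,9,12,13,16,18

Square k = 1,…,11 (k and 23−k give the same square):
1²=1, 2²=4, 3²=9, 4²=16, 5²≡2, 6²≡13, 7²≡3, 8²≡18, 9²≡12, 10²≡8, 11²≡6 (mod 23).
So the quadratic residues mod 23 are {1, 2, 3, 4, 6, 8, 9, 12, 13, 16, 18}.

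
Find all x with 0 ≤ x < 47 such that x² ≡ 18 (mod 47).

21, 26

Since 47 ≡ 3 (mod 4), a square root of 18 is 18^((47+1)/4) = 18^12 mod 47.
Repeated squaring: 18^2≡42, 18^4≡25, 18^8≡14 (mod 47).
18^12 = 18^(8+4) ≡ 21 (mod 47).
Check: 21² = 441 ≡ 18 (mod 47). The two roots are 21 and 26.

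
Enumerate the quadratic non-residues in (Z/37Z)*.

2,5,6,8,13,14,15,17,18,19,20,22,23,24,29,31,32,35

Square k = 1,…,18 (k and 37−k give the same square):
1²=1, 2²=4, 3²=9, 4²=16, 5²=25, 6²=36, 7²≡12, 8²≡27, 9²≡7, 10²≡26, 11²≡10, 12²≡33, 13²≡21, 14²≡11, 15²≡3, 16²≡34, 17²≡30, 18²≡28 (mod 37).
The residues are {1, 3, 4, 7, 9, 10, 11, 12, 16, 21, 25, 26, 27, 28, 30, 33, 34, 36}; the non-residues are the remaining 18 nonzero classes.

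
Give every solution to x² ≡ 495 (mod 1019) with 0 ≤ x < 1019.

494, 525

Since 1019 ≡ 3 (mod 4), a square root of 495 is 495^((1019+1)/4) = 495^255 mod 1019.
Repeated squaring: 495^2≡465, 495^4≡197, 495^8≡87, 495^16≡436, 495^32≡562, 495^64≡973, 495^128≡78 (mod 1019).
495^255 = 495^(128+64+32+16+8+4+2+1) ≡ 494 (mod 1019).
Check: 494² = 244036 ≡ 495 (mod 1019). The two roots are 494 and 525.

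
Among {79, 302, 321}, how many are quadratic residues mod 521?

2

(79/521) = -1 → non-residue.
(302/521) = +1 → QR.
(321/521) = +1 → QR.
Total quadratic residues among the 3: 2.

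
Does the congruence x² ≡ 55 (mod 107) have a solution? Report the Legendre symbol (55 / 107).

Euler's criterion: (55/107) ≡ 55^53 (mod 107).
55^2 ≡ 29 (mod 107)
55^4 ≡ 92 (mod 107)
55^8 ≡ 11 (mod 107)
55^16 ≡ 14 (mod 107)
55^32 ≡ 89 (mod 107)
55^53 = 55^(32+16+4+1) ≡ 106 (mod 107).
Result is 106 ≡ −1, so (55/107) = −1.

-1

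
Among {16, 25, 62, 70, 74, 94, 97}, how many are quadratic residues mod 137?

3

(16/137) = +1 → QR.
(25/137) = +1 → QR.
(62/137) = -1 → non-residue.
(70/137) = -1 → non-residue.
(74/137) = +1 → QR.
(94/137) = -1 → non-residue.
(97/137) = -1 → non-residue.
Total quadratic residues among the 7: 3.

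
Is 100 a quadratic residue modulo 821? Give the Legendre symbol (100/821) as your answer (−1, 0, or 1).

Euler's criterion: (100/821) ≡ 100^410 (mod 821).
100^2 ≡ 148 (mod 821)
100^4 ≡ 558 (mod 821)
100^8 ≡ 205 (mod 821)
100^16 ≡ 154 (mod 821)
100^32 ≡ 728 (mod 821)
100^64 ≡ 439 (mod 821)
100^128 ≡ 607 (mod 821)
100^256 ≡ 641 (mod 821)
100^410 = 100^(256+128+16+8+2) ≡ 1 (mod 821).
Result is 1, so (100/821) = 1.

1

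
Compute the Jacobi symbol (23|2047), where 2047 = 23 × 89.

Reciprocity: 23 ≡ 3 and 2047 ≡ 3 (mod 4), so (23/2047) = −(2047/23).
Reduce top mod 23: now compute (0/23).
Top reduces to 0: gcd > 1, so the symbol is 0.

0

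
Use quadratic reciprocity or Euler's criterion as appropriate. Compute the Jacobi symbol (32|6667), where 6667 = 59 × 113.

Pull out 2^5: since 6667 ≡ 3 (mod 8), (2/6667) = -1, so (2/6667)^5 = -1.
Reached (1/6667) = 1. Collecting the sign flips along the way, the symbol is -1.

-1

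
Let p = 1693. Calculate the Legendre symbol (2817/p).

First reduce: 2817 ≡ 1124 (mod 1693).
Pull out 2^2: since 1693 ≡ 5 (mod 8), (2/1693) = -1, so (2/1693)^2 = +1.
Reciprocity: 281 ≡ 1 and 1693 ≡ 1 (mod 4), so (281/1693) = +(1693/281).
Reduce top mod 281: now compute (7/281).
Reciprocity: 7 ≡ 3 and 281 ≡ 1 (mod 4), so (7/281) = +(281/7).
Reduce top mod 7: now compute (1/7).
Reached (1/7) = 1. Collecting the sign flips along the way, the symbol is +1.

1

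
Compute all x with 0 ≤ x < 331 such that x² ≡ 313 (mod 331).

Since 331 ≡ 3 (mod 4), a square root of 313 is 313^((331+1)/4) = 313^83 mod 331.
Repeated squaring: 313^2≡324, 313^4≡49, 313^8≡84, 313^16≡105, 313^32≡102, 313^64≡143 (mod 331).
313^83 = 313^(64+16+2+1) ≡ 225 (mod 331).
Check: 225² = 50625 ≡ 313 (mod 331). The two roots are 106 and 225.

106, 225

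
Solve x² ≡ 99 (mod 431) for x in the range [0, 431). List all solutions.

31, 400

Since 431 ≡ 3 (mod 4), a square root of 99 is 99^((431+1)/4) = 99^108 mod 431.
Repeated squaring: 99^2≡319, 99^4≡45, 99^8≡301, 99^16≡91, 99^32≡92, 99^64≡275 (mod 431).
99^108 = 99^(64+32+8+4) ≡ 400 (mod 431).
Check: 400² = 160000 ≡ 99 (mod 431). The two roots are 31 and 400.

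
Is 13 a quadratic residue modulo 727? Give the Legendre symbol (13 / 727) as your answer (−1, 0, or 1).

Euler's criterion: (13/727) ≡ 13^363 (mod 727).
13^2 ≡ 169 (mod 727)
13^4 ≡ 208 (mod 727)
13^8 ≡ 371 (mod 727)
13^16 ≡ 238 (mod 727)
13^32 ≡ 665 (mod 727)
13^64 ≡ 209 (mod 727)
13^128 ≡ 61 (mod 727)
13^256 ≡ 86 (mod 727)
13^363 = 13^(256+64+32+8+2+1) ≡ 1 (mod 727).
Result is 1, so (13/727) = 1.

1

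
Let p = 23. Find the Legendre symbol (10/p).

-1

Pull out 2: since 23 ≡ 7 (mod 8), (2/23) = +1.
Reciprocity: 5 ≡ 1 and 23 ≡ 3 (mod 4), so (5/23) = +(23/5).
Reduce top mod 5: now compute (3/5).
Reciprocity: 3 ≡ 3 and 5 ≡ 1 (mod 4), so (3/5) = +(5/3).
Reduce top mod 3: now compute (2/3).
Pull out 2: since 3 ≡ 3 (mod 8), (2/3) = -1.
Reached (1/3) = 1. Collecting the sign flips along the way, the symbol is -1.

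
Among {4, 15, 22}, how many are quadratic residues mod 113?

3

(4/113) = +1 → QR.
(15/113) = +1 → QR.
(22/113) = +1 → QR.
Total quadratic residues among the 3: 3.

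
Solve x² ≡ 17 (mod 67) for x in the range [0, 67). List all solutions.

Since 67 ≡ 3 (mod 4), a square root of 17 is 17^((67+1)/4) = 17^17 mod 67.
Repeated squaring: 17^2≡21, 17^4≡39, 17^8≡47, 17^16≡65 (mod 67).
17^17 = 17^(16+1) ≡ 33 (mod 67).
Check: 33² = 1089 ≡ 17 (mod 67). The two roots are 33 and 34.

33, 34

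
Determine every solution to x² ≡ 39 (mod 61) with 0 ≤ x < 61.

10, 51

61 ≡ 1 (mod 4), so we find a root by search.
Trying successive values, 10² = 100 ≡ 39 (mod 61). The other root is 61 − 10 = 51.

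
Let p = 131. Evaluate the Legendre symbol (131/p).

0

First reduce: 131 ≡ 0 (mod 131).
Top reduces to 0: gcd > 1, so the symbol is 0.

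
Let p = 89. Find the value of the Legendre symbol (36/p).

Pull out 2^2: since 89 ≡ 1 (mod 8), (2/89) = +1, so (2/89)^2 = +1.
Reciprocity: 9 ≡ 1 and 89 ≡ 1 (mod 4), so (9/89) = +(89/9).
Reduce top mod 9: now compute (8/9).
Pull out 2^3: since 9 ≡ 1 (mod 8), (2/9) = +1, so (2/9)^3 = +1.
Reached (1/9) = 1. Collecting the sign flips along the way, the symbol is +1.

1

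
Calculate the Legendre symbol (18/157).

Pull out 2: since 157 ≡ 5 (mod 8), (2/157) = -1.
Reciprocity: 9 ≡ 1 and 157 ≡ 1 (mod 4), so (9/157) = +(157/9).
Reduce top mod 9: now compute (4/9).
Pull out 2^2: since 9 ≡ 1 (mod 8), (2/9) = +1, so (2/9)^2 = +1.
Reached (1/9) = 1. Collecting the sign flips along the way, the symbol is -1.

-1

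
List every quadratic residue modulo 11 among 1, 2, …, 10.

1,3,4,5,9

Square k = 1,…,5 (k and 11−k give the same square):
1²=1, 2²=4, 3²=9, 4²≡5, 5²≡3 (mod 11).
So the quadratic residues mod 11 are {1, 3, 4, 5, 9}.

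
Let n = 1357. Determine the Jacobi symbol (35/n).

1

Reciprocity: 35 ≡ 3 and 1357 ≡ 1 (mod 4), so (35/1357) = +(1357/35).
Reduce top mod 35: now compute (27/35).
Reciprocity: 27 ≡ 3 and 35 ≡ 3 (mod 4), so (27/35) = −(35/27).
Reduce top mod 27: now compute (8/27).
Pull out 2^3: since 27 ≡ 3 (mod 8), (2/27) = -1, so (2/27)^3 = -1.
Reached (1/27) = 1. Collecting the sign flips along the way, the symbol is +1.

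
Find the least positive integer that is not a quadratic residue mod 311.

(2/311) = +1, so 2 is a residue.
(3/311) = +1, so 3 is a residue.
(4/311) = +1, so 4 is a residue.
(5/311) = +1, so 5 is a residue.
(6/311) = +1, so 6 is a residue.
(7/311) = +1, so 7 is a residue.
(8/311) = +1, so 8 is a residue.
(9/311) = +1, so 9 is a residue.
(10/311) = +1, so 10 is a residue.
(11/311) = −1, so 11 is the smallest positive non-residue mod 311.

11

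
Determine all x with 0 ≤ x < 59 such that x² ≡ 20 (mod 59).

Since 59 ≡ 3 (mod 4), a square root of 20 is 20^((59+1)/4) = 20^15 mod 59.
Repeated squaring: 20^2≡46, 20^4≡51, 20^8≡5 (mod 59).
20^15 = 20^(8+4+2+1) ≡ 16 (mod 59).
Check: 16² = 256 ≡ 20 (mod 59). The two roots are 16 and 43.

16, 43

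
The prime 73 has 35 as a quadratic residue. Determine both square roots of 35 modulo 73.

73 ≡ 1 (mod 4), so we find a root by search.
Trying successive values, 20² = 400 ≡ 35 (mod 73). The other root is 73 − 20 = 53.

20, 53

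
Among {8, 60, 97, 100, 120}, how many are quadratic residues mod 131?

2

(8/131) = -1 → non-residue.
(60/131) = +1 → QR.
(97/131) = -1 → non-residue.
(100/131) = +1 → QR.
(120/131) = -1 → non-residue.
Total quadratic residues among the 5: 2.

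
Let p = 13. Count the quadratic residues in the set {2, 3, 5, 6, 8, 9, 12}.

(2/13) = -1 → non-residue.
(3/13) = +1 → QR.
(5/13) = -1 → non-residue.
(6/13) = -1 → non-residue.
(8/13) = -1 → non-residue.
(9/13) = +1 → QR.
(12/13) = +1 → QR.
Total quadratic residues among the 7: 3.

3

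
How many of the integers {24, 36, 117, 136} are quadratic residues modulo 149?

(24/149) = +1 → QR.
(36/149) = +1 → QR.
(117/149) = -1 → non-residue.
(136/149) = -1 → non-residue.
Total quadratic residues among the 4: 2.

2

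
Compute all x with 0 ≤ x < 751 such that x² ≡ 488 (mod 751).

279, 472

Since 751 ≡ 3 (mod 4), a square root of 488 is 488^((751+1)/4) = 488^188 mod 751.
Repeated squaring: 488^2≡77, 488^4≡672, 488^8≡233, 488^16≡217, 488^32≡527, 488^64≡610, 488^128≡355 (mod 751).
488^188 = 488^(128+32+16+8+4) ≡ 472 (mod 751).
Check: 472² = 222784 ≡ 488 (mod 751). The two roots are 279 and 472.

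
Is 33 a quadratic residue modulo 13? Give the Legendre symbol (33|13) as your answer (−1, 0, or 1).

-1

First reduce: 33 ≡ 7 (mod 13).
Reciprocity: 7 ≡ 3 and 13 ≡ 1 (mod 4), so (7/13) = +(13/7).
Reduce top mod 7: now compute (6/7).
Pull out 2: since 7 ≡ 7 (mod 8), (2/7) = +1.
Reciprocity: 3 ≡ 3 and 7 ≡ 3 (mod 4), so (3/7) = −(7/3).
Reduce top mod 3: now compute (1/3).
Reached (1/3) = 1. Collecting the sign flips along the way, the symbol is -1.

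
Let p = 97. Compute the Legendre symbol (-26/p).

First reduce: -26 ≡ 71 (mod 97).
Reciprocity: 71 ≡ 3 and 97 ≡ 1 (mod 4), so (71/97) = +(97/71).
Reduce top mod 71: now compute (26/71).
Pull out 2: since 71 ≡ 7 (mod 8), (2/71) = +1.
Reciprocity: 13 ≡ 1 and 71 ≡ 3 (mod 4), so (13/71) = +(71/13).
Reduce top mod 13: now compute (6/13).
Pull out 2: since 13 ≡ 5 (mod 8), (2/13) = -1.
Reciprocity: 3 ≡ 3 and 13 ≡ 1 (mod 4), so (3/13) = +(13/3).
Reduce top mod 3: now compute (1/3).
Reached (1/3) = 1. Collecting the sign flips along the way, the symbol is -1.

-1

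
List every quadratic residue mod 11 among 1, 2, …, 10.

1, 3, 4, 5, 9

Square k = 1,…,5 (k and 11−k give the same square):
1²=1, 2²=4, 3²=9, 4²≡5, 5²≡3 (mod 11).
So the quadratic residues mod 11 are {1, 3, 4, 5, 9}.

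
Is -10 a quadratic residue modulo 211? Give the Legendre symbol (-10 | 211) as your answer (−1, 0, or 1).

1

Euler's criterion: (-10/211) ≡ 201^105 (mod 211).
201^2 ≡ 100 (mod 211)
201^4 ≡ 83 (mod 211)
201^8 ≡ 137 (mod 211)
201^16 ≡ 201 (mod 211)
201^32 ≡ 100 (mod 211)
201^64 ≡ 83 (mod 211)
201^105 = 201^(64+32+8+1) ≡ 1 (mod 211).
Result is 1, so (-10/211) = 1.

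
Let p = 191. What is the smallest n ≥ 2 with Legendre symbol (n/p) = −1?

(2/191) = +1, so 2 is a residue.
(3/191) = +1, so 3 is a residue.
(4/191) = +1, so 4 is a residue.
(5/191) = +1, so 5 is a residue.
(6/191) = +1, so 6 is a residue.
(7/191) = −1, so 7 is the smallest positive non-residue mod 191.

7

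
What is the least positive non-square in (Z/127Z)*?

(2/127) = +1, so 2 is a residue.
(3/127) = −1, so 3 is the smallest positive non-residue mod 127.

3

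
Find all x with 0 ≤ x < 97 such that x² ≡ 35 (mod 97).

36, 61

97 ≡ 1 (mod 4), so we find a root by search.
Trying successive values, 36² = 1296 ≡ 35 (mod 97). The other root is 97 − 36 = 61.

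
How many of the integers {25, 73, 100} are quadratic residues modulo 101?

2

(25/101) = +1 → QR.
(73/101) = -1 → non-residue.
(100/101) = +1 → QR.
Total quadratic residues among the 3: 2.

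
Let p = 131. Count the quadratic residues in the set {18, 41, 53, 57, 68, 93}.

2

(18/131) = -1 → non-residue.
(41/131) = +1 → QR.
(53/131) = +1 → QR.
(57/131) = -1 → non-residue.
(68/131) = -1 → non-residue.
(93/131) = -1 → non-residue.
Total quadratic residues among the 6: 2.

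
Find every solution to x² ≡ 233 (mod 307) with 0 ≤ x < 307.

141, 166

Since 307 ≡ 3 (mod 4), a square root of 233 is 233^((307+1)/4) = 233^77 mod 307.
Repeated squaring: 233^2≡257, 233^4≡44, 233^8≡94, 233^16≡240, 233^32≡191, 233^64≡255 (mod 307).
233^77 = 233^(64+8+4+1) ≡ 141 (mod 307).
Check: 141² = 19881 ≡ 233 (mod 307). The two roots are 141 and 166.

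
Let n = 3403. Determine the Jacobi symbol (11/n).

Reciprocity: 11 ≡ 3 and 3403 ≡ 3 (mod 4), so (11/3403) = −(3403/11).
Reduce top mod 11: now compute (4/11).
Pull out 2^2: since 11 ≡ 3 (mod 8), (2/11) = -1, so (2/11)^2 = +1.
Reached (1/11) = 1. Collecting the sign flips along the way, the symbol is -1.

-1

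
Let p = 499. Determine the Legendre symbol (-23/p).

First reduce: -23 ≡ 476 (mod 499).
Pull out 2^2: since 499 ≡ 3 (mod 8), (2/499) = -1, so (2/499)^2 = +1.
Reciprocity: 119 ≡ 3 and 499 ≡ 3 (mod 4), so (119/499) = −(499/119).
Reduce top mod 119: now compute (23/119).
Reciprocity: 23 ≡ 3 and 119 ≡ 3 (mod 4), so (23/119) = −(119/23).
Reduce top mod 23: now compute (4/23).
Pull out 2^2: since 23 ≡ 7 (mod 8), (2/23) = +1, so (2/23)^2 = +1.
Reached (1/23) = 1. Collecting the sign flips along the way, the symbol is +1.

1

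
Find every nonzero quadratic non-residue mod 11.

2 6 7 8 10

Square k = 1,…,5 (k and 11−k give the same square):
1²=1, 2²=4, 3²=9, 4²≡5, 5²≡3 (mod 11).
The residues are {1, 3, 4, 5, 9}; the non-residues are the remaining 5 nonzero classes.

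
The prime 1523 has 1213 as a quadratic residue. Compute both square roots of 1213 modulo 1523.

513, 1010

Since 1523 ≡ 3 (mod 4), a square root of 1213 is 1213^((1523+1)/4) = 1213^381 mod 1523.
Repeated squaring: 1213^2≡151, 1213^4≡1479, 1213^8≡413, 1213^16≡1516, 1213^32≡49, 1213^64≡878, 1213^128≡246, 1213^256≡1119 (mod 1523).
1213^381 = 1213^(256+64+32+16+8+4+1) ≡ 513 (mod 1523).
Check: 513² = 263169 ≡ 1213 (mod 1523). The two roots are 513 and 1010.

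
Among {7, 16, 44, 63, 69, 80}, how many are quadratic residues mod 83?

(7/83) = +1 → QR.
(16/83) = +1 → QR.
(44/83) = +1 → QR.
(63/83) = +1 → QR.
(69/83) = +1 → QR.
(80/83) = -1 → non-residue.
Total quadratic residues among the 6: 5.

5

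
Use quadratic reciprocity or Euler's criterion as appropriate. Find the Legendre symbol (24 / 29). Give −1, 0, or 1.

1

Pull out 2^3: since 29 ≡ 5 (mod 8), (2/29) = -1, so (2/29)^3 = -1.
Reciprocity: 3 ≡ 3 and 29 ≡ 1 (mod 4), so (3/29) = +(29/3).
Reduce top mod 3: now compute (2/3).
Pull out 2: since 3 ≡ 3 (mod 8), (2/3) = -1.
Reached (1/3) = 1. Collecting the sign flips along the way, the symbol is +1.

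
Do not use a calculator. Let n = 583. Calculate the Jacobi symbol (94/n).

1

Pull out 2: since 583 ≡ 7 (mod 8), (2/583) = +1.
Reciprocity: 47 ≡ 3 and 583 ≡ 3 (mod 4), so (47/583) = −(583/47).
Reduce top mod 47: now compute (19/47).
Reciprocity: 19 ≡ 3 and 47 ≡ 3 (mod 4), so (19/47) = −(47/19).
Reduce top mod 19: now compute (9/19).
Reciprocity: 9 ≡ 1 and 19 ≡ 3 (mod 4), so (9/19) = +(19/9).
Reduce top mod 9: now compute (1/9).
Reached (1/9) = 1. Collecting the sign flips along the way, the symbol is +1.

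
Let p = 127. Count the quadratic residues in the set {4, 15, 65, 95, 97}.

2

(4/127) = +1 → QR.
(15/127) = +1 → QR.
(65/127) = -1 → non-residue.
(95/127) = -1 → non-residue.
(97/127) = -1 → non-residue.
Total quadratic residues among the 5: 2.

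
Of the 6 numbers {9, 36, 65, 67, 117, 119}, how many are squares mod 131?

(9/131) = +1 → QR.
(36/131) = +1 → QR.
(65/131) = +1 → QR.
(67/131) = -1 → non-residue.
(117/131) = +1 → QR.
(119/131) = -1 → non-residue.
Total quadratic residues among the 6: 4.

4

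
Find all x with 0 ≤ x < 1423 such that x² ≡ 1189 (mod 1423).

664, 759

Since 1423 ≡ 3 (mod 4), a square root of 1189 is 1189^((1423+1)/4) = 1189^356 mod 1423.
Repeated squaring: 1189^2≡682, 1189^4≡1226, 1189^8≡388, 1189^16≡1129, 1189^32≡1056, 1189^64≡927, 1189^128≡1260, 1189^256≡955 (mod 1423).
1189^356 = 1189^(256+64+32+4) ≡ 759 (mod 1423).
Check: 759² = 576081 ≡ 1189 (mod 1423). The two roots are 664 and 759.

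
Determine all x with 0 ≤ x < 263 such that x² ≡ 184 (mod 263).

Since 263 ≡ 3 (mod 4), a square root of 184 is 184^((263+1)/4) = 184^66 mod 263.
Repeated squaring: 184^2≡192, 184^4≡44, 184^8≡95, 184^16≡83, 184^32≡51, 184^64≡234 (mod 263).
184^66 = 184^(64+2) ≡ 218 (mod 263).
Check: 218² = 47524 ≡ 184 (mod 263). The two roots are 45 and 218.

45, 218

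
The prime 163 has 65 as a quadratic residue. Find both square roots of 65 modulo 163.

Since 163 ≡ 3 (mod 4), a square root of 65 is 65^((163+1)/4) = 65^41 mod 163.
Repeated squaring: 65^2≡150, 65^4≡6, 65^8≡36, 65^16≡155, 65^32≡64 (mod 163).
65^41 = 65^(32+8+1) ≡ 126 (mod 163).
Check: 126² = 15876 ≡ 65 (mod 163). The two roots are 37 and 126.

37, 126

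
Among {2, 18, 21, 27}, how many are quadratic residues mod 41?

3

(2/41) = +1 → QR.
(18/41) = +1 → QR.
(21/41) = +1 → QR.
(27/41) = -1 → non-residue.
Total quadratic residues among the 4: 3.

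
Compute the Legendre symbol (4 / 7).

1

Euler's criterion: (4/7) ≡ 4^3 (mod 7).
4^2 ≡ 2 (mod 7)
4^3 = 4^(2+1) ≡ 1 (mod 7).
Result is 1, so (4/7) = 1.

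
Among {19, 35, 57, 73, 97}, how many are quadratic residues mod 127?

(19/127) = +1 → QR.
(35/127) = +1 → QR.
(57/127) = -1 → non-residue.
(73/127) = +1 → QR.
(97/127) = -1 → non-residue.
Total quadratic residues among the 5: 3.

3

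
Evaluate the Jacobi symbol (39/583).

1

Reciprocity: 39 ≡ 3 and 583 ≡ 3 (mod 4), so (39/583) = −(583/39).
Reduce top mod 39: now compute (37/39).
Reciprocity: 37 ≡ 1 and 39 ≡ 3 (mod 4), so (37/39) = +(39/37).
Reduce top mod 37: now compute (2/37).
Pull out 2: since 37 ≡ 5 (mod 8), (2/37) = -1.
Reached (1/37) = 1. Collecting the sign flips along the way, the symbol is +1.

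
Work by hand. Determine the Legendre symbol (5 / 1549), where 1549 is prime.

1

Reciprocity: 5 ≡ 1 and 1549 ≡ 1 (mod 4), so (5/1549) = +(1549/5).
Reduce top mod 5: now compute (4/5).
Pull out 2^2: since 5 ≡ 5 (mod 8), (2/5) = -1, so (2/5)^2 = +1.
Reached (1/5) = 1. Collecting the sign flips along the way, the symbol is +1.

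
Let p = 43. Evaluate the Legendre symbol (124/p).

Euler's criterion: (124/43) ≡ 38^21 (mod 43).
38^2 ≡ 25 (mod 43)
38^4 ≡ 23 (mod 43)
38^8 ≡ 13 (mod 43)
38^16 ≡ 40 (mod 43)
38^21 = 38^(16+4+1) ≡ 1 (mod 43).
Result is 1, so (124/43) = 1.

1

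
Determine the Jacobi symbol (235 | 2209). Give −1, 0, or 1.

0

Reciprocity: 235 ≡ 3 and 2209 ≡ 1 (mod 4), so (235/2209) = +(2209/235).
Reduce top mod 235: now compute (94/235).
Pull out 2: since 235 ≡ 3 (mod 8), (2/235) = -1.
Reciprocity: 47 ≡ 3 and 235 ≡ 3 (mod 4), so (47/235) = −(235/47).
Reduce top mod 47: now compute (0/47).
Top reduces to 0: gcd > 1, so the symbol is 0.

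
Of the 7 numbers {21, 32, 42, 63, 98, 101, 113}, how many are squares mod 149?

(21/149) = -1 → non-residue.
(32/149) = -1 → non-residue.
(42/149) = +1 → QR.
(63/149) = +1 → QR.
(98/149) = -1 → non-residue.
(101/149) = -1 → non-residue.
(113/149) = +1 → QR.
Total quadratic residues among the 7: 3.

3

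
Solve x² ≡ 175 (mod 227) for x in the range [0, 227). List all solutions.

42, 185

Since 227 ≡ 3 (mod 4), a square root of 175 is 175^((227+1)/4) = 175^57 mod 227.
Repeated squaring: 175^2≡207, 175^4≡173, 175^8≡192, 175^16≡90, 175^32≡155 (mod 227).
175^57 = 175^(32+16+8+1) ≡ 185 (mod 227).
Check: 185² = 34225 ≡ 175 (mod 227). The two roots are 42 and 185.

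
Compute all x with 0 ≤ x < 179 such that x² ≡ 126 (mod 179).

Since 179 ≡ 3 (mod 4), a square root of 126 is 126^((179+1)/4) = 126^45 mod 179.
Repeated squaring: 126^2≡124, 126^4≡161, 126^8≡145, 126^16≡82, 126^32≡101 (mod 179).
126^45 = 126^(32+8+4+1) ≡ 22 (mod 179).
Check: 22² = 484 ≡ 126 (mod 179). The two roots are 22 and 157.

22, 157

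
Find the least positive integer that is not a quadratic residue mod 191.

7

(2/191) = +1, so 2 is a residue.
(3/191) = +1, so 3 is a residue.
(4/191) = +1, so 4 is a residue.
(5/191) = +1, so 5 is a residue.
(6/191) = +1, so 6 is a residue.
(7/191) = −1, so 7 is the smallest positive non-residue mod 191.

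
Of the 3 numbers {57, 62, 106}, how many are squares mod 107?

2

(57/107) = +1 → QR.
(62/107) = +1 → QR.
(106/107) = -1 → non-residue.
Total quadratic residues among the 3: 2.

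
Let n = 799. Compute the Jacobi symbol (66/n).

Pull out 2: since 799 ≡ 7 (mod 8), (2/799) = +1.
Reciprocity: 33 ≡ 1 and 799 ≡ 3 (mod 4), so (33/799) = +(799/33).
Reduce top mod 33: now compute (7/33).
Reciprocity: 7 ≡ 3 and 33 ≡ 1 (mod 4), so (7/33) = +(33/7).
Reduce top mod 7: now compute (5/7).
Reciprocity: 5 ≡ 1 and 7 ≡ 3 (mod 4), so (5/7) = +(7/5).
Reduce top mod 5: now compute (2/5).
Pull out 2: since 5 ≡ 5 (mod 8), (2/5) = -1.
Reached (1/5) = 1. Collecting the sign flips along the way, the symbol is -1.

-1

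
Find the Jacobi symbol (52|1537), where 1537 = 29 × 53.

Pull out 2^2: since 1537 ≡ 1 (mod 8), (2/1537) = +1, so (2/1537)^2 = +1.
Reciprocity: 13 ≡ 1 and 1537 ≡ 1 (mod 4), so (13/1537) = +(1537/13).
Reduce top mod 13: now compute (3/13).
Reciprocity: 3 ≡ 3 and 13 ≡ 1 (mod 4), so (3/13) = +(13/3).
Reduce top mod 3: now compute (1/3).
Reached (1/3) = 1. Collecting the sign flips along the way, the symbol is +1.

1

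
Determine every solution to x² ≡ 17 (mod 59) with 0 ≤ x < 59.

Since 59 ≡ 3 (mod 4), a square root of 17 is 17^((59+1)/4) = 17^15 mod 59.
Repeated squaring: 17^2≡53, 17^4≡36, 17^8≡57 (mod 59).
17^15 = 17^(8+4+2+1) ≡ 28 (mod 59).
Check: 28² = 784 ≡ 17 (mod 59). The two roots are 28 and 31.

28, 31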